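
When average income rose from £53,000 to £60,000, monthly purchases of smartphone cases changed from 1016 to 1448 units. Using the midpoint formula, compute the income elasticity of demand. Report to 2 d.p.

2.83

ΔQ = 432, ΔI = 7000. Midpoints: Ī = 56,500, Q̄ = 1232.0.
ε_I = (ΔQ/ΔI)(Ī/Q̄) = (432/7000)(56500/1232.0).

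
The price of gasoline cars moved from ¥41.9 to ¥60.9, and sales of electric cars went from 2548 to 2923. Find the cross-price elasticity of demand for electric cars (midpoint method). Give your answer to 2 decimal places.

ΔQ_x = 2923 − 2548 = 375; ΔP_y = 60.9 − 41.9 = 19.
Midpoints: P̄_y = 51.40, Q̄_x = 2735.5.
ε_xy = (ΔQ_x/ΔP_y)(P̄_y/Q̄_x) = (375/19)(51.40/2735.5).
ε_xy > 0, so the goods are substitutes.

0.37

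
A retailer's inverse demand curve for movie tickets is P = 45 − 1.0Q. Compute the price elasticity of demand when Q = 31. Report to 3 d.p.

-0.452

At Q = 31, P = 45 − 1.0(31) = 14.00.
dP/dQ = −1.0, so dQ/dP = 1/(−1.0) = -1.000.
ε = (dQ/dP)(P/Q) = (-1.000)(14.00/31).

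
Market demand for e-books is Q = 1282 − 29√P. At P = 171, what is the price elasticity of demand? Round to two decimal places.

At P = 171, Q = 902.776.
dQ/dP = −29/(2√P) = -1.109.
ε = (dQ/dP)(P/Q) = (-1.109)(171/902.776).
|ε| < 1, so demand is inelastic at this price.

-0.21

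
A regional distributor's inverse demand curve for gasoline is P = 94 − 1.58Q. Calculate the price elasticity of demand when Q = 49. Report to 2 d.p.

-0.21

At Q = 49, P = 94 − 1.58(49) = 16.58.
dP/dQ = −1.58, so dQ/dP = 1/(−1.58) = -0.633.
ε = (dQ/dP)(P/Q) = (-0.633)(16.58/49).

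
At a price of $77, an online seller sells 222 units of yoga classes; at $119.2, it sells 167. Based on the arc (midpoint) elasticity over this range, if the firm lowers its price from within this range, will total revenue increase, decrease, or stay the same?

Arc ε = (-55/42.2)(98.10/194.5) ≈ -0.657.
|ε| = 0.66 < 1, so demand is inelastic. A price cut therefore reduces total revenue.

decrease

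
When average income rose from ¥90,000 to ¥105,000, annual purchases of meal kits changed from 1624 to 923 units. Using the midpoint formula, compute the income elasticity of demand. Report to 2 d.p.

-3.58

ΔQ = -701, ΔI = 15000. Midpoints: Ī = 97,500, Q̄ = 1273.5.
ε_I = (ΔQ/ΔI)(Ī/Q̄) = (-701/15000)(97500/1273.5).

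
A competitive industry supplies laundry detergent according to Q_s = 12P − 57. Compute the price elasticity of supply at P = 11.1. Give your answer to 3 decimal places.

At P = 11.1, Q_s = 76.20.
dQ_s/dP = 12.
ε_s = (dQ_s/dP)(P/Q_s) = (12)(11.1/76.20).

1.748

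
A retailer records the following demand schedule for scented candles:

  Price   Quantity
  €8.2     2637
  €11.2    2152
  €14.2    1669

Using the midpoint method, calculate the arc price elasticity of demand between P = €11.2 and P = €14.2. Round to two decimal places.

-1.07

At P = 11.2, Q = 2152; at P = 14.2, Q = 1669.
ΔQ = -483, ΔP = 3.0. Midpoints: P̄ = 12.70, Q̄ = 1910.5.
ε = (ΔQ/ΔP)(P̄/Q̄) = (-483/3.0)(12.70/1910.5).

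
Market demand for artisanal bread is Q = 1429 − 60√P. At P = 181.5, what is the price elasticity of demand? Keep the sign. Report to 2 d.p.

At P = 181.5, Q = 620.668.
dQ/dP = −60/(2√P) = -2.227.
ε = (dQ/dP)(P/Q) = (-2.227)(181.5/620.668).
|ε| < 1, so demand is inelastic at this price.

-0.65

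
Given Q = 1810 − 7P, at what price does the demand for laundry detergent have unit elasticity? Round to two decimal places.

For linear demand Q = a − bP, ε = −bP/(a − bP). |ε| = 1 when bP = a − bP, i.e. P = a/(2b).
P = 1810/(2·7) = 1810/14 = 129.2857.

129.29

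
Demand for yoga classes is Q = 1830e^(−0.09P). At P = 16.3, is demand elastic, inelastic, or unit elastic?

Q = 422.028, dQ/dP = -37.983.
ε = (dQ/dP)(P/Q) ≈ -1.467.
|ε| = 1.47 > 1.

elastic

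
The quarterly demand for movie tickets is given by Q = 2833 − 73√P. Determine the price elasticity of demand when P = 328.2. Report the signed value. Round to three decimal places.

At P = 328.2, Q = 1510.511.
dQ/dP = −73/(2√P) = -2.015.
ε = (dQ/dP)(P/Q) = (-2.015)(328.2/1510.511).
|ε| < 1, so demand is inelastic at this price.

-0.438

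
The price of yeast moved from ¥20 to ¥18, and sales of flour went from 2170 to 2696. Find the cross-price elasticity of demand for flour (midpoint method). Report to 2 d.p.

ΔQ_x = 2696 − 2170 = 526; ΔP_y = 18 − 20 = -2.
Midpoints: P̄_y = 19.00, Q̄_x = 2433.0.
ε_xy = (ΔQ_x/ΔP_y)(P̄_y/Q̄_x) = (526/-2)(19.00/2433.0).
ε_xy < 0, so the goods are complements.

-2.05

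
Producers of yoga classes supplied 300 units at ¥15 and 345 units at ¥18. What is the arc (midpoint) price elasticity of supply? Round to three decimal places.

ΔQ = 345 − 300 = 45; ΔP = 18 − 15 = 3.
Midpoints: P̄ = 16.50, Q̄ = 322.5.
ε_s = (ΔQ/ΔP)(P̄/Q̄) = (45/3)(16.50/322.5).

0.767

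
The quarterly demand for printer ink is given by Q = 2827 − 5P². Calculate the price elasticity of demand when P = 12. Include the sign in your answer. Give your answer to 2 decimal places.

At P = 12, Q = 2107.
dQ/dP = −10P = -120.
ε = (dQ/dP)(P/Q) = (-120)(12/2107).

-0.68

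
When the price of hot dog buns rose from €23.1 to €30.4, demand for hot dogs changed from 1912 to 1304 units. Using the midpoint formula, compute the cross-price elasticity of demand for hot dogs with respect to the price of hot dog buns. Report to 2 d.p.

-1.39

ΔQ_x = 1304 − 1912 = -608; ΔP_y = 30.4 − 23.1 = 7.3.
Midpoints: P̄_y = 26.75, Q̄_x = 1608.0.
ε_xy = (ΔQ_x/ΔP_y)(P̄_y/Q̄_x) = (-608/7.3)(26.75/1608.0).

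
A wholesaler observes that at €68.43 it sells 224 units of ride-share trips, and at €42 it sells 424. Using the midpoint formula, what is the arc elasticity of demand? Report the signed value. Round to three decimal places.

ΔQ = 424 − 224 = 200; ΔP = 42 − 68.43 = -26.43.
Midpoints: P̄ = 55.22, Q̄ = 324.0.
ε = (ΔQ/ΔP)(P̄/Q̄) = (200/-26.43)(55.22/324.0).

-1.290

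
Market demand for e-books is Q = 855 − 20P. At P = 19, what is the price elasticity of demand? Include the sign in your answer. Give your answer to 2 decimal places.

At P = 19, Q = 475.
dQ/dP = −20.
ε = (dQ/dP)(P/Q) = (-20)(19/475).
|ε| < 1, so demand is inelastic at this price.

-0.80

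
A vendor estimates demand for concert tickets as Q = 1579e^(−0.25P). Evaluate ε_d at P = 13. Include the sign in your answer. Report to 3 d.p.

-3.250

At P = 13, Q = 61.224.
dQ/dP = −0.25·1579e^(−0.25P) = −0.25Q = -15.306.
ε = (dQ/dP)(P/Q) = (-15.306)(13/61.224).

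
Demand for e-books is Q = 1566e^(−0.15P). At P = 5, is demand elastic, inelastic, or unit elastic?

Q = 739.726, dQ/dP = -110.959.
ε = (dQ/dP)(P/Q) ≈ -0.750.
|ε| = 0.75 < 1.

inelastic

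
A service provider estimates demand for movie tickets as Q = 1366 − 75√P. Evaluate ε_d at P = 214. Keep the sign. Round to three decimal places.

At P = 214, Q = 268.845.
dQ/dP = −75/(2√P) = -2.563.
ε = (dQ/dP)(P/Q) = (-2.563)(214/268.845).
|ε| > 1, so demand is elastic at this price.

-2.041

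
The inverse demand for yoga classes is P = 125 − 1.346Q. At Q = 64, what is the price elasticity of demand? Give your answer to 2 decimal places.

At Q = 64, P = 125 − 1.346(64) = 38.86.
dP/dQ = −1.346, so dQ/dP = 1/(−1.346) = -0.743.
ε = (dQ/dP)(P/Q) = (-0.743)(38.86/64).

-0.45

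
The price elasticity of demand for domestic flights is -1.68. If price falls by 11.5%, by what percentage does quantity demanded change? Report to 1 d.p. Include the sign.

%ΔQ ≈ ε × %ΔP = (-1.68)(-11.5%) = 19.32%.

19.3%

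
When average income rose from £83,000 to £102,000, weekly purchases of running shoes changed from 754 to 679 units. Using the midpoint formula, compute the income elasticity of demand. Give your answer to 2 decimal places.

-0.51

ΔQ = -75, ΔI = 19000. Midpoints: Ī = 92,500, Q̄ = 716.5.
ε_I = (ΔQ/ΔI)(Ī/Q̄) = (-75/19000)(92500/716.5).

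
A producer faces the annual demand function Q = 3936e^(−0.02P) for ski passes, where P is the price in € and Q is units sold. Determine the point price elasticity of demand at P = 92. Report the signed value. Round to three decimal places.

-1.840

At P = 92, Q = 625.105.
dQ/dP = −0.02·3936e^(−0.02P) = −0.02Q = -12.502.
ε = (dQ/dP)(P/Q) = (-12.502)(92/625.105).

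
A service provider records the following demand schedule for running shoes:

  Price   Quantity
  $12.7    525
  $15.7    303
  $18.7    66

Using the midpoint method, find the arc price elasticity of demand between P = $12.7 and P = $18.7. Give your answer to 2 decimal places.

-4.06

At P = 12.7, Q = 525; at P = 18.7, Q = 66.
ΔQ = -459, ΔP = 6.0. Midpoints: P̄ = 15.70, Q̄ = 295.5.
ε = (ΔQ/ΔP)(P̄/Q̄) = (-459/6.0)(15.70/295.5).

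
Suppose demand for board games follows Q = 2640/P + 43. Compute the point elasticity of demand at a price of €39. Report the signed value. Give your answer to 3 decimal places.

-0.612

At P = 39, Q = 110.692.
dQ/dP = −2640/P² = -1.736.
ε = (dQ/dP)(P/Q) = (-1.736)(39/110.692).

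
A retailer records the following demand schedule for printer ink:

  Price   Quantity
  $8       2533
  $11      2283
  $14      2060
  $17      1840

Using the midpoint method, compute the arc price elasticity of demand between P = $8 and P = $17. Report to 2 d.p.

-0.44

At P = 8, Q = 2533; at P = 17, Q = 1840.
ΔQ = -693, ΔP = 9. Midpoints: P̄ = 12.50, Q̄ = 2186.5.
ε = (ΔQ/ΔP)(P̄/Q̄) = (-693/9)(12.50/2186.5).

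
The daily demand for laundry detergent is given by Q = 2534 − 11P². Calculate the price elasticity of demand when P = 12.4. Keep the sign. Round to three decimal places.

-4.014

At P = 12.4, Q = 842.640.
dQ/dP = −22P = -272.800.
ε = (dQ/dP)(P/Q) = (-272.800)(12.4/842.640).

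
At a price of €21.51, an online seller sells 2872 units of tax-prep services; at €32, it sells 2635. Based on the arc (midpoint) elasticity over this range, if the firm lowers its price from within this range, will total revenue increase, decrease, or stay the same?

decrease

Arc ε = (-237/10.49)(26.76/2753.5) ≈ -0.220.
|ε| = 0.22 < 1, so demand is inelastic. A price cut therefore reduces total revenue.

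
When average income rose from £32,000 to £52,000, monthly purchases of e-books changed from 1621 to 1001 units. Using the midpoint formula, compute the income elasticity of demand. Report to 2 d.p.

-0.99

ΔQ = -620, ΔI = 20000. Midpoints: Ī = 42,000, Q̄ = 1311.0.
ε_I = (ΔQ/ΔI)(Ī/Q̄) = (-620/20000)(42000/1311.0).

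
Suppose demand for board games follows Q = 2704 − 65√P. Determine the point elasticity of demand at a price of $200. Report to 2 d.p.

At P = 200, Q = 1784.761.
dQ/dP = −65/(2√P) = -2.298.
ε = (dQ/dP)(P/Q) = (-2.298)(200/1784.761).
|ε| < 1, so demand is inelastic at this price.

-0.26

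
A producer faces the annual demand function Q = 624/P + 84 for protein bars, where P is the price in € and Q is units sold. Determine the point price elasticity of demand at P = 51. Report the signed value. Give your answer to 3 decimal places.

At P = 51, Q = 96.235.
dQ/dP = −624/P² = -0.240.
ε = (dQ/dP)(P/Q) = (-0.240)(51/96.235).

-0.127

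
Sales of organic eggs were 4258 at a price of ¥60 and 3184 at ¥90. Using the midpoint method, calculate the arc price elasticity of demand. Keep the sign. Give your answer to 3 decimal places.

-0.722

ΔQ = 3184 − 4258 = -1074; ΔP = 90 − 60 = 30.
Midpoints: P̄ = 75.00, Q̄ = 3721.0.
ε = (ΔQ/ΔP)(P̄/Q̄) = (-1074/30)(75.00/3721.0).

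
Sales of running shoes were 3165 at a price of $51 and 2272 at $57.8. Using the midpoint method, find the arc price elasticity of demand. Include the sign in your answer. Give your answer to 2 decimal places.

-2.63

ΔQ = 2272 − 3165 = -893; ΔP = 57.8 − 51 = 6.8.
Midpoints: P̄ = 54.40, Q̄ = 2718.5.
ε = (ΔQ/ΔP)(P̄/Q̄) = (-893/6.8)(54.40/2718.5).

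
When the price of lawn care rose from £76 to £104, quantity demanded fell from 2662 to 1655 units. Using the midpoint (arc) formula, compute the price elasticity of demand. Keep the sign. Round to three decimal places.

-1.500

ΔQ = 1655 − 2662 = -1007; ΔP = 104 − 76 = 28.
Midpoints: P̄ = 90.00, Q̄ = 2158.5.
ε = (ΔQ/ΔP)(P̄/Q̄) = (-1007/28)(90.00/2158.5).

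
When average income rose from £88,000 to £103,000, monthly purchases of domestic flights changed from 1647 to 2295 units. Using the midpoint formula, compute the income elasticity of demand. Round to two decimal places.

2.09

ΔQ = 648, ΔI = 15000. Midpoints: Ī = 95,500, Q̄ = 1971.0.
ε_I = (ΔQ/ΔI)(Ī/Q̄) = (648/15000)(95500/1971.0).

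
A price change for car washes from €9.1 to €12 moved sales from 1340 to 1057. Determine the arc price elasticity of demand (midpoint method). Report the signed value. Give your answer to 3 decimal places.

-0.859

ΔQ = 1057 − 1340 = -283; ΔP = 12 − 9.1 = 2.9.
Midpoints: P̄ = 10.55, Q̄ = 1198.5.
ε = (ΔQ/ΔP)(P̄/Q̄) = (-283/2.9)(10.55/1198.5).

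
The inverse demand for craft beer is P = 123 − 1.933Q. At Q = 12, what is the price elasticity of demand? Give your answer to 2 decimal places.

-4.30

At Q = 12, P = 123 − 1.933(12) = 99.80.
dP/dQ = −1.933, so dQ/dP = 1/(−1.933) = -0.517.
ε = (dQ/dP)(P/Q) = (-0.517)(99.80/12).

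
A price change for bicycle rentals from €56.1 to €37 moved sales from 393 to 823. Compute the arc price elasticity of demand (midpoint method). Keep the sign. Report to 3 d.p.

ΔQ = 823 − 393 = 430; ΔP = 37 − 56.1 = -19.1.
Midpoints: P̄ = 46.55, Q̄ = 608.0.
ε = (ΔQ/ΔP)(P̄/Q̄) = (430/-19.1)(46.55/608.0).

-1.724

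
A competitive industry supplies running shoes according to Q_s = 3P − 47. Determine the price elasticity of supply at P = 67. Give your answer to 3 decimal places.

1.305

At P = 67, Q_s = 154.
dQ_s/dP = 3.
ε_s = (dQ_s/dP)(P/Q_s) = (3)(67/154).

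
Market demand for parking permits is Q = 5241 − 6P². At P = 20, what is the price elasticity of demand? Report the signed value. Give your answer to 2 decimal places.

At P = 20, Q = 2841.
dQ/dP = −12P = -240.
ε = (dQ/dP)(P/Q) = (-240)(20/2841).

-1.69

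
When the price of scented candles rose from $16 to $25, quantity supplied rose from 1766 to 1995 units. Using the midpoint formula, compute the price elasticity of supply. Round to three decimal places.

ΔQ = 1995 − 1766 = 229; ΔP = 25 − 16 = 9.
Midpoints: P̄ = 20.50, Q̄ = 1880.5.
ε_s = (ΔQ/ΔP)(P̄/Q̄) = (229/9)(20.50/1880.5).

0.277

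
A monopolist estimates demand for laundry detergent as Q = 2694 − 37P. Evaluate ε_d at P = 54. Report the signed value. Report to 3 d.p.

-2.871

At P = 54, Q = 696.
dQ/dP = −37.
ε = (dQ/dP)(P/Q) = (-37)(54/696).
|ε| > 1, so demand is elastic at this price.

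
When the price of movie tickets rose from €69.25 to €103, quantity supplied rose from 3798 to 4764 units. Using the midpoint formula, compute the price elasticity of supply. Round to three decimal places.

0.576

ΔQ = 4764 − 3798 = 966; ΔP = 103 − 69.25 = 33.75.
Midpoints: P̄ = 86.12, Q̄ = 4281.0.
ε_s = (ΔQ/ΔP)(P̄/Q̄) = (966/33.75)(86.12/4281.0).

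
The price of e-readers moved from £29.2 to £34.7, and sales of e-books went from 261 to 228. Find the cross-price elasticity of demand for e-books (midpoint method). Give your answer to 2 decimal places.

-0.78

ΔQ_x = 228 − 261 = -33; ΔP_y = 34.7 − 29.2 = 5.5.
Midpoints: P̄_y = 31.95, Q̄_x = 244.5.
ε_xy = (ΔQ_x/ΔP_y)(P̄_y/Q̄_x) = (-33/5.5)(31.95/244.5).
ε_xy < 0, so the goods are complements.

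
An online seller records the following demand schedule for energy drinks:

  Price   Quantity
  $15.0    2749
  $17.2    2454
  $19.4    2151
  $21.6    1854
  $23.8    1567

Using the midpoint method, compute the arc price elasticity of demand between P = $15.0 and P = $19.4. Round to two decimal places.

At P = 15.0, Q = 2749; at P = 19.4, Q = 2151.
ΔQ = -598, ΔP = 4.4. Midpoints: P̄ = 17.20, Q̄ = 2450.0.
ε = (ΔQ/ΔP)(P̄/Q̄) = (-598/4.4)(17.20/2450.0).

-0.95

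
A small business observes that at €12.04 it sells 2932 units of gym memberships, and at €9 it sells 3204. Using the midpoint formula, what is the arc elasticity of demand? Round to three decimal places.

ΔQ = 3204 − 2932 = 272; ΔP = 9 − 12.04 = -3.04.
Midpoints: P̄ = 10.52, Q̄ = 3068.0.
ε = (ΔQ/ΔP)(P̄/Q̄) = (272/-3.04)(10.52/3068.0).

-0.307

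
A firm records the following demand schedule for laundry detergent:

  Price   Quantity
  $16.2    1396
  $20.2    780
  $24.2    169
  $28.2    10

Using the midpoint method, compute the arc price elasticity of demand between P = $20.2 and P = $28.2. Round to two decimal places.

-5.90

At P = 20.2, Q = 780; at P = 28.2, Q = 10.
ΔQ = -770, ΔP = 8.0. Midpoints: P̄ = 24.20, Q̄ = 395.0.
ε = (ΔQ/ΔP)(P̄/Q̄) = (-770/8.0)(24.20/395.0).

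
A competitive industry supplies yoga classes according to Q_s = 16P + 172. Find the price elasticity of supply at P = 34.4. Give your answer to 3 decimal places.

At P = 34.4, Q_s = 722.40.
dQ_s/dP = 16.
ε_s = (dQ_s/dP)(P/Q_s) = (16)(34.4/722.40).

0.762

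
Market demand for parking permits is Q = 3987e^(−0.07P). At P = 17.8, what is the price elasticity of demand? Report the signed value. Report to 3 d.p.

-1.246

At P = 17.8, Q = 1146.873.
dQ/dP = −0.07·3987e^(−0.07P) = −0.07Q = -80.281.
ε = (dQ/dP)(P/Q) = (-80.281)(17.8/1146.873).
|ε| > 1, so demand is elastic at this price.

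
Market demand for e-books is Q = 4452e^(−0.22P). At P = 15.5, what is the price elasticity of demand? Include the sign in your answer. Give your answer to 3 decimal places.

-3.410

At P = 15.5, Q = 147.099.
dQ/dP = −0.22·4452e^(−0.22P) = −0.22Q = -32.362.
ε = (dQ/dP)(P/Q) = (-32.362)(15.5/147.099).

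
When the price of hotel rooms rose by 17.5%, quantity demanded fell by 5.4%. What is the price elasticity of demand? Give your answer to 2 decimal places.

-0.31

ε = %ΔQ / %ΔP = (-5.4)/(17.5) = -0.309.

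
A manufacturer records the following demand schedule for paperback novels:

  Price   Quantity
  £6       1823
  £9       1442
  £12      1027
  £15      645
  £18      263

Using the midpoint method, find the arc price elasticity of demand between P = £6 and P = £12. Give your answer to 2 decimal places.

-0.84

At P = 6, Q = 1823; at P = 12, Q = 1027.
ΔQ = -796, ΔP = 6. Midpoints: P̄ = 9.00, Q̄ = 1425.0.
ε = (ΔQ/ΔP)(P̄/Q̄) = (-796/6)(9.00/1425.0).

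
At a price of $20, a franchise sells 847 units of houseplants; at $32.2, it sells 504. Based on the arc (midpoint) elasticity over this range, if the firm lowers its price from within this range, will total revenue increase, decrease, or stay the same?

Arc ε = (-343/12.2)(26.10/675.5) ≈ -1.086.
|ε| = 1.09 > 1, so demand is elastic. A price cut therefore raises total revenue.

increase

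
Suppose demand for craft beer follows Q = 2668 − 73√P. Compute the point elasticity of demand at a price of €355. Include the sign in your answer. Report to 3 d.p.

At P = 355, Q = 1292.575.
dQ/dP = −73/(2√P) = -1.937.
ε = (dQ/dP)(P/Q) = (-1.937)(355/1292.575).

-0.532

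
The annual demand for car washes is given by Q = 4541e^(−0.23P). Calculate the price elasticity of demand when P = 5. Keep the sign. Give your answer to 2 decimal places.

At P = 5, Q = 1437.848.
dQ/dP = −0.23·4541e^(−0.23P) = −0.23Q = -330.705.
ε = (dQ/dP)(P/Q) = (-330.705)(5/1437.848).

-1.15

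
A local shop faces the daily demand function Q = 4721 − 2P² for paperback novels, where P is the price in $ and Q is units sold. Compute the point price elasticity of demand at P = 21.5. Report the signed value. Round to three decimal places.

-0.487

At P = 21.5, Q = 3796.500.
dQ/dP = −4P = -86.
ε = (dQ/dP)(P/Q) = (-86)(21.5/3796.500).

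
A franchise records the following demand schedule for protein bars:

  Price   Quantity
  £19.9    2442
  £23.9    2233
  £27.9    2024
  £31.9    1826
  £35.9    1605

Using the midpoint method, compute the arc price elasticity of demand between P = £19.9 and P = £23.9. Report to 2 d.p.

-0.49

At P = 19.9, Q = 2442; at P = 23.9, Q = 2233.
ΔQ = -209, ΔP = 4.0. Midpoints: P̄ = 21.90, Q̄ = 2337.5.
ε = (ΔQ/ΔP)(P̄/Q̄) = (-209/4.0)(21.90/2337.5).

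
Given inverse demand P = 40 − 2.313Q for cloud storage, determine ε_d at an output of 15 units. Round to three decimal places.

At Q = 15, P = 40 − 2.313(15) = 5.30.
dP/dQ = −2.313, so dQ/dP = 1/(−2.313) = -0.432.
ε = (dQ/dP)(P/Q) = (-0.432)(5.30/15).

-0.153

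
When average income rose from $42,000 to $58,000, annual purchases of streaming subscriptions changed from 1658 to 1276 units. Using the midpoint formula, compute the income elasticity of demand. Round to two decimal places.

-0.81

ΔQ = -382, ΔI = 16000. Midpoints: Ī = 50,000, Q̄ = 1467.0.
ε_I = (ΔQ/ΔI)(Ī/Q̄) = (-382/16000)(50000/1467.0).
ε_I < 0, so the good is inferior.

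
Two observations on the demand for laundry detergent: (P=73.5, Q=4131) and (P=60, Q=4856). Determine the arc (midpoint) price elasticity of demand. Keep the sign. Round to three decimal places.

-0.798

ΔQ = 4856 − 4131 = 725; ΔP = 60 − 73.5 = -13.5.
Midpoints: P̄ = 66.75, Q̄ = 4493.5.
ε = (ΔQ/ΔP)(P̄/Q̄) = (725/-13.5)(66.75/4493.5).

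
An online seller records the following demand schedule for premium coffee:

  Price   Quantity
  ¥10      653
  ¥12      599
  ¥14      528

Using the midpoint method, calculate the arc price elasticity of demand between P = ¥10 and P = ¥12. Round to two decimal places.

-0.47

At P = 10, Q = 653; at P = 12, Q = 599.
ΔQ = -54, ΔP = 2. Midpoints: P̄ = 11.00, Q̄ = 626.0.
ε = (ΔQ/ΔP)(P̄/Q̄) = (-54/2)(11.00/626.0).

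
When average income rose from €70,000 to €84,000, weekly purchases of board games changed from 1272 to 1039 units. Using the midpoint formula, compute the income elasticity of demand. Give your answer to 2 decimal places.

-1.11

ΔQ = -233, ΔI = 14000. Midpoints: Ī = 77,000, Q̄ = 1155.5.
ε_I = (ΔQ/ΔI)(Ī/Q̄) = (-233/14000)(77000/1155.5).
ε_I < 0, so the good is inferior.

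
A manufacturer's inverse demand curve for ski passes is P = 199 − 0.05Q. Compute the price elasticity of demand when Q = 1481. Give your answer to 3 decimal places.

At Q = 1481, P = 199 − 0.05(1481) = 124.95.
dP/dQ = −0.05, so dQ/dP = 1/(−0.05) = -20.000.
ε = (dQ/dP)(P/Q) = (-20.000)(124.95/1481).

-1.687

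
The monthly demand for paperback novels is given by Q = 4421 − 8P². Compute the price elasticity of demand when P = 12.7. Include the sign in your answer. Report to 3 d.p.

At P = 12.7, Q = 3130.680.
dQ/dP = −16P = -203.200.
ε = (dQ/dP)(P/Q) = (-203.200)(12.7/3130.680).
|ε| < 1, so demand is inelastic at this price.

-0.824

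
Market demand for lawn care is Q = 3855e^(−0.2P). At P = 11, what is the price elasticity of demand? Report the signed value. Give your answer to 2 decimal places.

At P = 11, Q = 427.146.
dQ/dP = −0.2·3855e^(−0.2P) = −0.2Q = -85.429.
ε = (dQ/dP)(P/Q) = (-85.429)(11/427.146).

-2.20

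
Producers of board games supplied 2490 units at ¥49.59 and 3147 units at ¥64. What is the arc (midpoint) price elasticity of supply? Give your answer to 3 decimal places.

0.919

ΔQ = 3147 − 2490 = 657; ΔP = 64 − 49.59 = 14.41.
Midpoints: P̄ = 56.80, Q̄ = 2818.5.
ε_s = (ΔQ/ΔP)(P̄/Q̄) = (657/14.41)(56.80/2818.5).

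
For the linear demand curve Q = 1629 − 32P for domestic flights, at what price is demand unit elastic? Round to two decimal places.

For linear demand Q = a − bP, ε = −bP/(a − bP). |ε| = 1 when bP = a − bP, i.e. P = a/(2b).
P = 1629/(2·32) = 1629/64 = 25.4531.

25.45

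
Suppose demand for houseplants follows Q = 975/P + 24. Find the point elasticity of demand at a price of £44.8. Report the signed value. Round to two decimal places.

-0.48

At P = 44.8, Q = 45.763.
dQ/dP = −975/P² = -0.486.
ε = (dQ/dP)(P/Q) = (-0.486)(44.8/45.763).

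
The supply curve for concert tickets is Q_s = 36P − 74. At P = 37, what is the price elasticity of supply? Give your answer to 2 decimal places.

1.06

At P = 37, Q_s = 1258.
dQ_s/dP = 36.
ε_s = (dQ_s/dP)(P/Q_s) = (36)(37/1258).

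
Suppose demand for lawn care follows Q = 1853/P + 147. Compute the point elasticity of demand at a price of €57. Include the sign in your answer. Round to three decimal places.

At P = 57, Q = 179.509.
dQ/dP = −1853/P² = -0.570.
ε = (dQ/dP)(P/Q) = (-0.570)(57/179.509).
|ε| < 1, so demand is inelastic at this price.

-0.181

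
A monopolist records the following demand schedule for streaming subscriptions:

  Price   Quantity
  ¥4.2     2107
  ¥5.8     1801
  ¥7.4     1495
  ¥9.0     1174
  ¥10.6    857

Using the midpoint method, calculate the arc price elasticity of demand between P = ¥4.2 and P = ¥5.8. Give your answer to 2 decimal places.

At P = 4.2, Q = 2107; at P = 5.8, Q = 1801.
ΔQ = -306, ΔP = 1.6. Midpoints: P̄ = 5.00, Q̄ = 1954.0.
ε = (ΔQ/ΔP)(P̄/Q̄) = (-306/1.6)(5.00/1954.0).

-0.49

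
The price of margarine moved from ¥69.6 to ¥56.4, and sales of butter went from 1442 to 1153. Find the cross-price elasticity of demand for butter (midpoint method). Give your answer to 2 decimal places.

ΔQ_x = 1153 − 1442 = -289; ΔP_y = 56.4 − 69.6 = -13.2.
Midpoints: P̄_y = 63.00, Q̄_x = 1297.5.
ε_xy = (ΔQ_x/ΔP_y)(P̄_y/Q̄_x) = (-289/-13.2)(63.00/1297.5).
ε_xy > 0, so the goods are substitutes.

1.06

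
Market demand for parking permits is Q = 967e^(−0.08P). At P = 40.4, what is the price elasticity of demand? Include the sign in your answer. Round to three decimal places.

-3.232

At P = 40.4, Q = 38.176.
dQ/dP = −0.08·967e^(−0.08P) = −0.08Q = -3.054.
ε = (dQ/dP)(P/Q) = (-3.054)(40.4/38.176).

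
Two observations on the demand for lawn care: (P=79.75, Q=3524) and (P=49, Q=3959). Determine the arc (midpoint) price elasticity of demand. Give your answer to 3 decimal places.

ΔQ = 3959 − 3524 = 435; ΔP = 49 − 79.75 = -30.75.
Midpoints: P̄ = 64.38, Q̄ = 3741.5.
ε = (ΔQ/ΔP)(P̄/Q̄) = (435/-30.75)(64.38/3741.5).

-0.243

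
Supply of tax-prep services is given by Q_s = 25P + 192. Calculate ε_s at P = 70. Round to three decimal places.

At P = 70, Q_s = 1942.
dQ_s/dP = 25.
ε_s = (dQ_s/dP)(P/Q_s) = (25)(70/1942).

0.901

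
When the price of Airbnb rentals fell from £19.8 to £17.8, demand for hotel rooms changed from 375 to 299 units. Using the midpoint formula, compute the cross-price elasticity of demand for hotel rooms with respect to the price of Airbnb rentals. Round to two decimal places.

ΔQ_x = 299 − 375 = -76; ΔP_y = 17.8 − 19.8 = -2.
Midpoints: P̄_y = 18.80, Q̄_x = 337.0.
ε_xy = (ΔQ_x/ΔP_y)(P̄_y/Q̄_x) = (-76/-2)(18.80/337.0).

2.12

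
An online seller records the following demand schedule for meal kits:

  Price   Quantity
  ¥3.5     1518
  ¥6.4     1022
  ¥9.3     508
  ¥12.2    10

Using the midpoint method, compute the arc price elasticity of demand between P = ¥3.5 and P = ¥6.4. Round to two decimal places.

At P = 3.5, Q = 1518; at P = 6.4, Q = 1022.
ΔQ = -496, ΔP = 2.9. Midpoints: P̄ = 4.95, Q̄ = 1270.0.
ε = (ΔQ/ΔP)(P̄/Q̄) = (-496/2.9)(4.95/1270.0).

-0.67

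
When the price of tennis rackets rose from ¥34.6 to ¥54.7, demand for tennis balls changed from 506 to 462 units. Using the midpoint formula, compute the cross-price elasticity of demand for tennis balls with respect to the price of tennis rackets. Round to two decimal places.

-0.20

ΔQ_x = 462 − 506 = -44; ΔP_y = 54.7 − 34.6 = 20.1.
Midpoints: P̄_y = 44.65, Q̄_x = 484.0.
ε_xy = (ΔQ_x/ΔP_y)(P̄_y/Q̄_x) = (-44/20.1)(44.65/484.0).
ε_xy < 0, so the goods are complements.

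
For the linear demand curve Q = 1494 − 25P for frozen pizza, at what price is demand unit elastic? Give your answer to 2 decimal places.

29.88

For linear demand Q = a − bP, ε = −bP/(a − bP). |ε| = 1 when bP = a − bP, i.e. P = a/(2b).
P = 1494/(2·25) = 1494/50 = 29.8800.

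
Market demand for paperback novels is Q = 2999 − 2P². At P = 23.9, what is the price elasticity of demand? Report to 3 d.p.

At P = 23.9, Q = 1856.580.
dQ/dP = −4P = -95.600.
ε = (dQ/dP)(P/Q) = (-95.600)(23.9/1856.580).
|ε| > 1, so demand is elastic at this price.

-1.231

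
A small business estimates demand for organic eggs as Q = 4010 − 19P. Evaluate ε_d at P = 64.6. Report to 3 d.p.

-0.441

At P = 64.6, Q = 2782.600.
dQ/dP = −19.
ε = (dQ/dP)(P/Q) = (-19)(64.6/2782.600).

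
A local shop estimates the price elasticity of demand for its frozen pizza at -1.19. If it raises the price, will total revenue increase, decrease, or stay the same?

decrease

|ε| = 1.19 > 1, so demand is elastic. A price rise therefore reduces total revenue.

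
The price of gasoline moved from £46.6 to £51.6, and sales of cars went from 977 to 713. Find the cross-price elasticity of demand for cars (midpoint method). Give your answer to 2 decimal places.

-3.07

ΔQ_x = 713 − 977 = -264; ΔP_y = 51.6 − 46.6 = 5.
Midpoints: P̄_y = 49.10, Q̄_x = 845.0.
ε_xy = (ΔQ_x/ΔP_y)(P̄_y/Q̄_x) = (-264/5)(49.10/845.0).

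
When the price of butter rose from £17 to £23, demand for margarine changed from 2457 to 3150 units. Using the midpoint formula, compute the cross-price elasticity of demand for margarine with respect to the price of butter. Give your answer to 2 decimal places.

0.82

ΔQ_x = 3150 − 2457 = 693; ΔP_y = 23 − 17 = 6.
Midpoints: P̄_y = 20.00, Q̄_x = 2803.5.
ε_xy = (ΔQ_x/ΔP_y)(P̄_y/Q̄_x) = (693/6)(20.00/2803.5).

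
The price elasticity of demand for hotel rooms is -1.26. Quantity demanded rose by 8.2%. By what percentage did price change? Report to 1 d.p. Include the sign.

%ΔP ≈ %ΔQ / ε = (8.2%)/(-1.26) = -6.51%.

-6.5%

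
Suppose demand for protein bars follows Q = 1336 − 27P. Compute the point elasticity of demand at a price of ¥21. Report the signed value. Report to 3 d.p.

At P = 21, Q = 769.
dQ/dP = −27.
ε = (dQ/dP)(P/Q) = (-27)(21/769).

-0.737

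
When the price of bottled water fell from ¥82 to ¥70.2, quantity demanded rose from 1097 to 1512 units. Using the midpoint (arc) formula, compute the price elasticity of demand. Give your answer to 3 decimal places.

ΔQ = 1512 − 1097 = 415; ΔP = 70.2 − 82 = -11.8.
Midpoints: P̄ = 76.10, Q̄ = 1304.5.
ε = (ΔQ/ΔP)(P̄/Q̄) = (415/-11.8)(76.10/1304.5).

-2.052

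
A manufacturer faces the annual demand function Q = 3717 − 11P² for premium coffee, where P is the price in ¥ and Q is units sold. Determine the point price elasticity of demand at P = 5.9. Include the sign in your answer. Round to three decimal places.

-0.230

At P = 5.9, Q = 3334.090.
dQ/dP = −22P = -129.800.
ε = (dQ/dP)(P/Q) = (-129.800)(5.9/3334.090).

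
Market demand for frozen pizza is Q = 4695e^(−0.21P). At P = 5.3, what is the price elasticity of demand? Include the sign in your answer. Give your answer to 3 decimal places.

-1.113

At P = 5.3, Q = 1542.644.
dQ/dP = −0.21·4695e^(−0.21P) = −0.21Q = -323.955.
ε = (dQ/dP)(P/Q) = (-323.955)(5.3/1542.644).
|ε| > 1, so demand is elastic at this price.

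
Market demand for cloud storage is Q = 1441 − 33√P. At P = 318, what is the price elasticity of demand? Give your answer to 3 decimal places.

At P = 318, Q = 852.526.
dQ/dP = −33/(2√P) = -0.925.
ε = (dQ/dP)(P/Q) = (-0.925)(318/852.526).
|ε| < 1, so demand is inelastic at this price.

-0.345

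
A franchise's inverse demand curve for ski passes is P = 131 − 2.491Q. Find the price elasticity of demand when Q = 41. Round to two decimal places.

At Q = 41, P = 131 − 2.491(41) = 28.87.
dP/dQ = −2.491, so dQ/dP = 1/(−2.491) = -0.401.
ε = (dQ/dP)(P/Q) = (-0.401)(28.87/41).

-0.28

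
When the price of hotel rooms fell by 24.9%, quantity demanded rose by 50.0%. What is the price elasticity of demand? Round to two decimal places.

-2.01

ε = %ΔQ / %ΔP = (50.0)/(-24.9) = -2.008.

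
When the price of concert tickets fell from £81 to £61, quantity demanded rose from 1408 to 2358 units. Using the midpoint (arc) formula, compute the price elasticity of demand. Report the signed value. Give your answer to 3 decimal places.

-1.791

ΔQ = 2358 − 1408 = 950; ΔP = 61 − 81 = -20.
Midpoints: P̄ = 71.00, Q̄ = 1883.0.
ε = (ΔQ/ΔP)(P̄/Q̄) = (950/-20)(71.00/1883.0).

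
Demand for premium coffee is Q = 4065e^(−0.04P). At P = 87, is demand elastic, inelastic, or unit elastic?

Q = 125.232, dQ/dP = -5.009.
ε = (dQ/dP)(P/Q) ≈ -3.480.
|ε| = 3.48 > 1.

elastic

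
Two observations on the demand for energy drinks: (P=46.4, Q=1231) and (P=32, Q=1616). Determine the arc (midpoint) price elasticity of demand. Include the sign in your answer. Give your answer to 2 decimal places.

ΔQ = 1616 − 1231 = 385; ΔP = 32 − 46.4 = -14.4.
Midpoints: P̄ = 39.20, Q̄ = 1423.5.
ε = (ΔQ/ΔP)(P̄/Q̄) = (385/-14.4)(39.20/1423.5).

-0.74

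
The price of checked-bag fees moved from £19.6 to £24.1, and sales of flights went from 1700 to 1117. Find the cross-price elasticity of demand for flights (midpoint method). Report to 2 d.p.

ΔQ_x = 1117 − 1700 = -583; ΔP_y = 24.1 − 19.6 = 4.5.
Midpoints: P̄_y = 21.85, Q̄_x = 1408.5.
ε_xy = (ΔQ_x/ΔP_y)(P̄_y/Q̄_x) = (-583/4.5)(21.85/1408.5).

-2.01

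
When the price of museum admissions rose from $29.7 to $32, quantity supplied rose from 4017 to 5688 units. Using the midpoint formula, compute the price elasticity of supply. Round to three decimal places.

4.619

ΔQ = 5688 − 4017 = 1671; ΔP = 32 − 29.7 = 2.3.
Midpoints: P̄ = 30.85, Q̄ = 4852.5.
ε_s = (ΔQ/ΔP)(P̄/Q̄) = (1671/2.3)(30.85/4852.5).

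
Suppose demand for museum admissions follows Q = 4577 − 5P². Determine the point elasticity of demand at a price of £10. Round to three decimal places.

-0.245

At P = 10, Q = 4077.
dQ/dP = −10P = -100.
ε = (dQ/dP)(P/Q) = (-100)(10/4077).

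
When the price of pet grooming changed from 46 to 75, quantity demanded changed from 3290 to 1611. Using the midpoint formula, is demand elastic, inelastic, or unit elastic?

elastic

Arc ε ≈ -1.429.
|ε| = 1.43 > 1.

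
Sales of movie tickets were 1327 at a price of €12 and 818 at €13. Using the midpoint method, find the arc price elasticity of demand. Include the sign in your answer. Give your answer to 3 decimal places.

ΔQ = 818 − 1327 = -509; ΔP = 13 − 12 = 1.
Midpoints: P̄ = 12.50, Q̄ = 1072.5.
ε = (ΔQ/ΔP)(P̄/Q̄) = (-509/1)(12.50/1072.5).

-5.932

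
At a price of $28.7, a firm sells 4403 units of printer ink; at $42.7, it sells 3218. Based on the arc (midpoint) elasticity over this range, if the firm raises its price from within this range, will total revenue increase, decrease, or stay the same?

increase

Arc ε = (-1185/14.0)(35.70/3810.5) ≈ -0.793.
|ε| = 0.79 < 1, so demand is inelastic. A price rise therefore raises total revenue.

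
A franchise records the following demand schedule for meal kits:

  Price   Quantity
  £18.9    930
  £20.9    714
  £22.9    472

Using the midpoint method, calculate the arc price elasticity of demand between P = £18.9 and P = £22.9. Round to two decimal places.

At P = 18.9, Q = 930; at P = 22.9, Q = 472.
ΔQ = -458, ΔP = 4.0. Midpoints: P̄ = 20.90, Q̄ = 701.0.
ε = (ΔQ/ΔP)(P̄/Q̄) = (-458/4.0)(20.90/701.0).

-3.41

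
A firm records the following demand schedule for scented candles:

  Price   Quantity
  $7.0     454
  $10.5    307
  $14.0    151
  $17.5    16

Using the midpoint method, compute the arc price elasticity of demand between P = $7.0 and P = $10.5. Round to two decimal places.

At P = 7.0, Q = 454; at P = 10.5, Q = 307.
ΔQ = -147, ΔP = 3.5. Midpoints: P̄ = 8.75, Q̄ = 380.5.
ε = (ΔQ/ΔP)(P̄/Q̄) = (-147/3.5)(8.75/380.5).

-0.97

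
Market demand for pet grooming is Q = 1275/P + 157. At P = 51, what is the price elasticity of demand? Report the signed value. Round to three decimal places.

At P = 51, Q = 182.
dQ/dP = −1275/P² = -0.490.
ε = (dQ/dP)(P/Q) = (-0.490)(51/182).

-0.137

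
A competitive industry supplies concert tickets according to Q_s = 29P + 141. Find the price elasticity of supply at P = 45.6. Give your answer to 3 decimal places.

0.904

At P = 45.6, Q_s = 1463.40.
dQ_s/dP = 29.
ε_s = (dQ_s/dP)(P/Q_s) = (29)(45.6/1463.40).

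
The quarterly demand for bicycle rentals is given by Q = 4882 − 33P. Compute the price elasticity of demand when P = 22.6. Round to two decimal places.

-0.18

At P = 22.6, Q = 4136.200.
dQ/dP = −33.
ε = (dQ/dP)(P/Q) = (-33)(22.6/4136.200).
|ε| < 1, so demand is inelastic at this price.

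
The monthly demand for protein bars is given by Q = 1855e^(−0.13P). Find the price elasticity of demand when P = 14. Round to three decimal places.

At P = 14, Q = 300.558.
dQ/dP = −0.13·1855e^(−0.13P) = −0.13Q = -39.073.
ε = (dQ/dP)(P/Q) = (-39.073)(14/300.558).
|ε| > 1, so demand is elastic at this price.

-1.820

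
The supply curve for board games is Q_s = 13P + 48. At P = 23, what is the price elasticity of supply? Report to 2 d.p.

At P = 23, Q_s = 347.
dQ_s/dP = 13.
ε_s = (dQ_s/dP)(P/Q_s) = (13)(23/347).

0.86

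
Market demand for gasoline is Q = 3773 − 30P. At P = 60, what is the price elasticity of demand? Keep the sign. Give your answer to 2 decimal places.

-0.91

At P = 60, Q = 1973.
dQ/dP = −30.
ε = (dQ/dP)(P/Q) = (-30)(60/1973).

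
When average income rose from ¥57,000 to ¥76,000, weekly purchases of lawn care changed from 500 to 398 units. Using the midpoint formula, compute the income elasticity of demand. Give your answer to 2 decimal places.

-0.80

ΔQ = -102, ΔI = 19000. Midpoints: Ī = 66,500, Q̄ = 449.0.
ε_I = (ΔQ/ΔI)(Ī/Q̄) = (-102/19000)(66500/449.0).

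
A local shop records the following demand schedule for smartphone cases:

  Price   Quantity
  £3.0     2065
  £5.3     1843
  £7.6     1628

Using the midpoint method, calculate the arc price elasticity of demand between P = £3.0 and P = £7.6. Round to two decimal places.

At P = 3.0, Q = 2065; at P = 7.6, Q = 1628.
ΔQ = -437, ΔP = 4.6. Midpoints: P̄ = 5.30, Q̄ = 1846.5.
ε = (ΔQ/ΔP)(P̄/Q̄) = (-437/4.6)(5.30/1846.5).

-0.27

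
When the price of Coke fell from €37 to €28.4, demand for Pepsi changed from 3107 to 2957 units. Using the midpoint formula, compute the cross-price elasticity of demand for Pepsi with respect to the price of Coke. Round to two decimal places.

ΔQ_x = 2957 − 3107 = -150; ΔP_y = 28.4 − 37 = -8.6.
Midpoints: P̄_y = 32.70, Q̄_x = 3032.0.
ε_xy = (ΔQ_x/ΔP_y)(P̄_y/Q̄_x) = (-150/-8.6)(32.70/3032.0).

0.19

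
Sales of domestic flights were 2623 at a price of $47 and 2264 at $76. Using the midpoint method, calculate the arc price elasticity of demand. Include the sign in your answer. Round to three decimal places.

-0.312

ΔQ = 2264 − 2623 = -359; ΔP = 76 − 47 = 29.
Midpoints: P̄ = 61.50, Q̄ = 2443.5.
ε = (ΔQ/ΔP)(P̄/Q̄) = (-359/29)(61.50/2443.5).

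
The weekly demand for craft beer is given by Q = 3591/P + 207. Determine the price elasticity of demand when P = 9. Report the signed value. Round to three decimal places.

-0.658

At P = 9, Q = 606.
dQ/dP = −3591/P² = -44.333.
ε = (dQ/dP)(P/Q) = (-44.333)(9/606).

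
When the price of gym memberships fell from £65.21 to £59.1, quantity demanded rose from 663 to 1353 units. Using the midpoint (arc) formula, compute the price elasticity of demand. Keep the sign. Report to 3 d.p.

ΔQ = 1353 − 663 = 690; ΔP = 59.1 − 65.21 = -6.11.
Midpoints: P̄ = 62.16, Q̄ = 1008.0.
ε = (ΔQ/ΔP)(P̄/Q̄) = (690/-6.11)(62.16/1008.0).

-6.963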